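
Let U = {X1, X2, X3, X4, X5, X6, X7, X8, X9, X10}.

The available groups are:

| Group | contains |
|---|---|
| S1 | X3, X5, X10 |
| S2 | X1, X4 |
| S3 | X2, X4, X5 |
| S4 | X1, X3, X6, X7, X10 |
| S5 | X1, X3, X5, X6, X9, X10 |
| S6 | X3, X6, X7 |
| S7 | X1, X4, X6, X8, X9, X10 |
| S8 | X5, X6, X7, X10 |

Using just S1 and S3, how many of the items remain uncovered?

Union of S1, S3 = {X2, X3, X4, X5, X10}.
Not covered: X1, X6, X7, X8, X9 — 5 items.

5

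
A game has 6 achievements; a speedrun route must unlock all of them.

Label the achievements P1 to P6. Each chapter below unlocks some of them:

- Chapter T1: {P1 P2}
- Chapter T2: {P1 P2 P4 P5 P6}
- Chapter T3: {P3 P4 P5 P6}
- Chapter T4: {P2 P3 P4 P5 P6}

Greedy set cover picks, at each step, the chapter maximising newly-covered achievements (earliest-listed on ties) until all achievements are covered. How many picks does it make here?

2

Greedy: pick T2 (covers 5 new) → pick T3 (covers 1 new). Total picks: 2.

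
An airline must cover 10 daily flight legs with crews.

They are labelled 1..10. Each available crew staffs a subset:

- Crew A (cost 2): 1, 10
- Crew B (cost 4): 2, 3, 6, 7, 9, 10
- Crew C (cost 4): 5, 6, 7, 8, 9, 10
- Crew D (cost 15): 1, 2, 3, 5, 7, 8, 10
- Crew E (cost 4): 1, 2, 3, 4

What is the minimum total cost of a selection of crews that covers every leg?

C, E together cover every leg (C ∪ E = {1, 2, 3, 4, 5, 6, 7, 8, 9, 10}); total cost 4 + 4 = 8.
The greedy pick B, A, C, E costs 14; no covering selection beats 8.

8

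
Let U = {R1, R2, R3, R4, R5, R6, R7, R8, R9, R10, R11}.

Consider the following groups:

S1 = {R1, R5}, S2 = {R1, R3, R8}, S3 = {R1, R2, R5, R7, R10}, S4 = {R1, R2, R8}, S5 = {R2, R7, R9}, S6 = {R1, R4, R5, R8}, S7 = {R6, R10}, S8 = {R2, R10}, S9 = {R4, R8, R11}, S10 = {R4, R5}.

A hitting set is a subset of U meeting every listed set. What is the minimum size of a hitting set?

4

Take H = {R1, R4, R7, R10}. Each listed group contains at least one of these, so H is a hitting set of size 4.
The groups S2, S5, S7, S10 are pairwise disjoint, so any hitting set needs a separate item for each — at least 4. Hence 4 is optimal.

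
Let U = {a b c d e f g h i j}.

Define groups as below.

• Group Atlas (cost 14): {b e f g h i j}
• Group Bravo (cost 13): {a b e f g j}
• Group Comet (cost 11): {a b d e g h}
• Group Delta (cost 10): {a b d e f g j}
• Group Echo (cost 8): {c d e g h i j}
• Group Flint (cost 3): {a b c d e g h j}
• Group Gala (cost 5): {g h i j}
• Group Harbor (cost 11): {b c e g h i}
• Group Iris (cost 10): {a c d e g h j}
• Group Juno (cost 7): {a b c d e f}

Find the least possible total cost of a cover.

12

Gala, Juno together cover every point (Gala ∪ Juno = {a, b, c, d, e, f, g, h, i, j}); total cost 5 + 7 = 12.
The greedy pick Flint, Gala, Juno costs 15; no covering selection beats 12.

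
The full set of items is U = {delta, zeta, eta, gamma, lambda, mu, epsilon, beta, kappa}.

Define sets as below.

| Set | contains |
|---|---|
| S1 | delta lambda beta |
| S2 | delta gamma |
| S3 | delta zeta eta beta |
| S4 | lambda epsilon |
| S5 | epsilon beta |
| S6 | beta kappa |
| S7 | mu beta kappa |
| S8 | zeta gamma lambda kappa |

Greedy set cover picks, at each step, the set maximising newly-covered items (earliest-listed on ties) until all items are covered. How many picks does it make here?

4

Greedy: pick S3 (covers 4 new) → pick S8 (covers 3 new) → pick S4 (covers 1 new) → pick S7 (covers 1 new). Total picks: 4.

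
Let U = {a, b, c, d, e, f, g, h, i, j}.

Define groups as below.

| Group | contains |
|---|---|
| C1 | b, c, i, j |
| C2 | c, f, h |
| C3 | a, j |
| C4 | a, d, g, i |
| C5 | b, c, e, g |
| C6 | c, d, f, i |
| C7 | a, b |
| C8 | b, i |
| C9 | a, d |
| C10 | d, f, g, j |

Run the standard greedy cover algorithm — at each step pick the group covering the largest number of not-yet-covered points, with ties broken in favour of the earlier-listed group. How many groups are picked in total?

Greedy: pick C1 (covers 4 new) → pick C4 (covers 3 new) → pick C2 (covers 2 new) → pick C5 (covers 1 new). Total picks: 4.

4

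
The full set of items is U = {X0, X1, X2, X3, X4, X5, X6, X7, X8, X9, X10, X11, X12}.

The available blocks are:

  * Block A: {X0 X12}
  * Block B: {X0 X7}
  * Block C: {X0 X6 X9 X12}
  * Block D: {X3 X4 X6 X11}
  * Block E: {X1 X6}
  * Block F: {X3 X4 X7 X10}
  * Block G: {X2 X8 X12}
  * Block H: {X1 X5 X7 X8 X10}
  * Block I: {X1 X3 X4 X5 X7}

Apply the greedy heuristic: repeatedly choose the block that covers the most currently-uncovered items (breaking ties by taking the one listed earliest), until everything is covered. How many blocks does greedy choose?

Greedy: pick H (covers 5 new) → pick C (covers 4 new) → pick D (covers 3 new) → pick G (covers 1 new). Total picks: 4.

4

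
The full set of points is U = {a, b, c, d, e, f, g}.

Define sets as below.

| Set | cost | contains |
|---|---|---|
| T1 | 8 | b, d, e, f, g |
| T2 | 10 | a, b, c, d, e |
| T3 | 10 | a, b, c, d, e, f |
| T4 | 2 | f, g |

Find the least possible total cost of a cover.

12

T2, T4 together cover every point (T2 ∪ T4 = {a, b, c, d, e, f, g}); total cost 10 + 2 = 12.
No covering selection has total cost below 12.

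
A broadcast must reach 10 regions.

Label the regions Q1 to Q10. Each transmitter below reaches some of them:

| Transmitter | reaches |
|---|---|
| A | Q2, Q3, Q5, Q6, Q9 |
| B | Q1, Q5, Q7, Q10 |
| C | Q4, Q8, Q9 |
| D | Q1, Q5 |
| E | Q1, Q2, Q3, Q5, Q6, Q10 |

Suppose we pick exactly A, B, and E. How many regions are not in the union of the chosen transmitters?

2

Union of A, B, E = {Q1, Q2, Q3, Q5, Q6, Q7, Q9, Q10}.
Not covered: Q4, Q8 — 2 regions.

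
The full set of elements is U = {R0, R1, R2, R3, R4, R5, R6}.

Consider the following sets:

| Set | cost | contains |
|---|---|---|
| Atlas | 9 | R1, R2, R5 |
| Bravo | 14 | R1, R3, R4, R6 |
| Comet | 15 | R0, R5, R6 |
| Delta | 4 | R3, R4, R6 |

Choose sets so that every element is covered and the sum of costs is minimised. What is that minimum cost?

Atlas, Comet, Delta together cover every element (Atlas ∪ Comet ∪ Delta = {R0, R1, R2, R3, R4, R5, R6}); total cost 9 + 15 + 4 = 28.
No covering selection has total cost below 28.

28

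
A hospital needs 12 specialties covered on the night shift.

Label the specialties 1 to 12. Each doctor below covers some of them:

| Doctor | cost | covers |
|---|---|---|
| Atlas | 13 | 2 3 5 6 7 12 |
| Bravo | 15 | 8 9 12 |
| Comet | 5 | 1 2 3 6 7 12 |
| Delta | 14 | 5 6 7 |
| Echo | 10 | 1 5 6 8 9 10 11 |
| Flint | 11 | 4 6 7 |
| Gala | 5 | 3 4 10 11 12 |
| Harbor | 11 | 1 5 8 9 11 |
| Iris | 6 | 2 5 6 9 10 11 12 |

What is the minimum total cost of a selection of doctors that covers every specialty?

20

Comet, Echo, Gala together cover every specialty (Comet ∪ Echo ∪ Gala = {1, 2, 3, 4, 5, 6, 7, 8, 9, 10, 11, 12}); total cost 5 + 10 + 5 = 20.
The greedy pick Comet, Iris, Gala, Echo costs 26; no covering selection beats 20.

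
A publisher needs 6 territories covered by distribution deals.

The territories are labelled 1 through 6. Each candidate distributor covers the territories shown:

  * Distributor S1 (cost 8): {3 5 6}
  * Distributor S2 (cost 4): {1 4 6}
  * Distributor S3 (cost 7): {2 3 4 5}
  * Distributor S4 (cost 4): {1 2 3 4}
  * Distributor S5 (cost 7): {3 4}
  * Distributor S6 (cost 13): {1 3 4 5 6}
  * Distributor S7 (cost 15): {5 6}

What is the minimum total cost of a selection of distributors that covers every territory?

S2, S3 together cover every territory (S2 ∪ S3 = {1, 2, 3, 4, 5, 6}); total cost 4 + 7 = 11.
The greedy pick S4, S1 costs 12; no covering selection beats 11.

11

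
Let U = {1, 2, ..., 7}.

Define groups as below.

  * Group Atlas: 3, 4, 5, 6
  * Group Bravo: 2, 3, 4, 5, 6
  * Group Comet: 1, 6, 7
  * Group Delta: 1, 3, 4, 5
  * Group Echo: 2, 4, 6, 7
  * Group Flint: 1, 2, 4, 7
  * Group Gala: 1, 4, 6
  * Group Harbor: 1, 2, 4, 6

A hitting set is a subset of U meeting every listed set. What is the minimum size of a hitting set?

2

The 2 items {4, 6} hit every group.
No single item lies in every group, so at least 2 are needed and 2 is optimal.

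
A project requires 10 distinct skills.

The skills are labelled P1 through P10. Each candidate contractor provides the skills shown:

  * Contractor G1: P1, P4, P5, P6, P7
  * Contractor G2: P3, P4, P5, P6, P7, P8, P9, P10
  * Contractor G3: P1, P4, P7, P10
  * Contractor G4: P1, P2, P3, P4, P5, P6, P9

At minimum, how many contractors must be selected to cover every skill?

2

G2 and G4 together: G2 ∪ G4 = {P1, P2, P3, P4, P5, P6, P7, P8, P9, P10} — every skill is covered.
No single contractor has all 10 skills (the largest, G2, has 8), so 2 is optimal.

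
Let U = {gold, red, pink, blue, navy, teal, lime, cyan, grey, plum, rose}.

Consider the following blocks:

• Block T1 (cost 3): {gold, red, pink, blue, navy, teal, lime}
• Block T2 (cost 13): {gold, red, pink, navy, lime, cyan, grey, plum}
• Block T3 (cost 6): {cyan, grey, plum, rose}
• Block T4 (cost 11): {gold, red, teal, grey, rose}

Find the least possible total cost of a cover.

9

T1, T3 together cover every item (T1 ∪ T3 = {gold, red, pink, blue, navy, teal, lime, cyan, grey, plum, rose}); total cost 3 + 6 = 9.
No covering selection has total cost below 9.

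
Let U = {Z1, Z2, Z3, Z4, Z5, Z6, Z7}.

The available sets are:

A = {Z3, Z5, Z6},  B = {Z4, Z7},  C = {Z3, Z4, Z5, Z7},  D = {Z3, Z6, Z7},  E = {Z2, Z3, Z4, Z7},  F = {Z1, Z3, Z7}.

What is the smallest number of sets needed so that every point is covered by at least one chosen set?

Take {A, E, F}. Their union is {Z1, Z2, Z3, Z4, Z5, Z6, Z7}, which is all 7 points.
Only F contains Z1, so F is forced; the remaining 4 points need at least 2 more sets (each remaining set adds at most 2) — so at least 3 sets are needed, and 3 is optimal.

3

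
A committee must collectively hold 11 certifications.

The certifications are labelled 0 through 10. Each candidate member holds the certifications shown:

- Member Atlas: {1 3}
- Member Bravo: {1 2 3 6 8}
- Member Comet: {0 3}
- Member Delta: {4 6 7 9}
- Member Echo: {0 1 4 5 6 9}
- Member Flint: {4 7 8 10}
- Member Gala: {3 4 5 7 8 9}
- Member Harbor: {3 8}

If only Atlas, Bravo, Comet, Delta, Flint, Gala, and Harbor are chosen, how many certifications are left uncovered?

0

Union of Atlas, Bravo, Comet, Delta, Flint, Gala, Harbor = {0, 1, 2, 3, 4, 5, 6, 7, 8, 9, 10} — that's every certification, so 0 are uncovered.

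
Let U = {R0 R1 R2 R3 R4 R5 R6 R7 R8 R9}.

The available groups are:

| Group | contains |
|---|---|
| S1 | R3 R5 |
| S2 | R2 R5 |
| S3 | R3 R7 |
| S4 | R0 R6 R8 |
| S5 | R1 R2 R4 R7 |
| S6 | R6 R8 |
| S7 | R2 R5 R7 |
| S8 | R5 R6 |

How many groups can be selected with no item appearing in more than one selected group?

3

S1, S5, S6 are pairwise disjoint (S1={R3,R5}; S5={R1,R2,R4,R7}; S6={R6,R8}).
Every remaining group overlaps one of these, and no 4 of the listed groups are pairwise disjoint, so 3 is the maximum.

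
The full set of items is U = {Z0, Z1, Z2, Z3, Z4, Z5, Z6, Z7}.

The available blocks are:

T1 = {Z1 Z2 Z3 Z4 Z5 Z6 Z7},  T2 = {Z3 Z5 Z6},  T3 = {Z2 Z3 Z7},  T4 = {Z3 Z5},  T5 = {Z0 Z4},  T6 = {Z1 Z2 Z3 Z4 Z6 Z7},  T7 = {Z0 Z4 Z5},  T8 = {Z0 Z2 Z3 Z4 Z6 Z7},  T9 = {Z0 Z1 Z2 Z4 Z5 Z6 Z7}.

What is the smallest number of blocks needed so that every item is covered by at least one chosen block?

2

T6 and T9 cover everything between them: the union {Z0, Z1, Z2, Z3, Z4, Z5, Z6, Z7} is all of U.
No single block has all 8 items (the largest, T1, has 7), so 2 is optimal.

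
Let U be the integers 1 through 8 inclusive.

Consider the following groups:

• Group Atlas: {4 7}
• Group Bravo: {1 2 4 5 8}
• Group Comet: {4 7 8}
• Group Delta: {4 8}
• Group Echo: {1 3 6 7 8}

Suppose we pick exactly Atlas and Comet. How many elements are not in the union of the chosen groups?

Union of Atlas, Comet = {4, 7, 8}.
Not covered: 1, 2, 3, 5, 6 — 5 elements.

5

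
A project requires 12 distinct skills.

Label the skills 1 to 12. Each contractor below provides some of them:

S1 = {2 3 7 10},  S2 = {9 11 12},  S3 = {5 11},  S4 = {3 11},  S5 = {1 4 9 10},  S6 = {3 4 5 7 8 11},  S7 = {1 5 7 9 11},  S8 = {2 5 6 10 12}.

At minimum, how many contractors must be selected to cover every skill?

S5 and S6 and S8 together: S5 ∪ S6 ∪ S8 = {1, 2, 3, 4, 5, 6, 7, 8, 9, 10, 11, 12} — every skill is covered.
Only S8 contains 6, so S8 is forced; the remaining 7 skills need at least 2 more contractors (each remaining contractor adds at most 5) — so at least 3 contractors are needed, and 3 is optimal.

3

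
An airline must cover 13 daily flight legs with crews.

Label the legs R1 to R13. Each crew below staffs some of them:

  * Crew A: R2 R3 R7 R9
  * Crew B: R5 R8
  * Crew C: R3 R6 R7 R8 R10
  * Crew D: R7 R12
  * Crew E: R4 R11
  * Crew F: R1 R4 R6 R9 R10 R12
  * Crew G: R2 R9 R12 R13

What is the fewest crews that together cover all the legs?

5

Take {A, B, E, F, G}. Their union is {R1, R2, R3, R4, R5, R6, R7, R8, R9, R10, R11, R12, R13}, which is all 13 legs.
No 4 of the 7 crews cover everything (all 35 combinations miss at least one leg), so 5 is optimal.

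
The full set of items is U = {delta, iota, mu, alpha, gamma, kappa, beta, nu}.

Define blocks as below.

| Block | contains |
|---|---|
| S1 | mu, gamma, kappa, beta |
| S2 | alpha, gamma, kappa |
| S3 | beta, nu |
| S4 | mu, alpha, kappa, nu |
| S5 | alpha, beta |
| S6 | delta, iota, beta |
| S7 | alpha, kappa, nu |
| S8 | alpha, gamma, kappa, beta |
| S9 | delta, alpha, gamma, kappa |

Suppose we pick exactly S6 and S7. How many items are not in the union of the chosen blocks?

Union of S6, S7 = {delta, iota, alpha, kappa, beta, nu}.
Not covered: mu, gamma — 2 items.

2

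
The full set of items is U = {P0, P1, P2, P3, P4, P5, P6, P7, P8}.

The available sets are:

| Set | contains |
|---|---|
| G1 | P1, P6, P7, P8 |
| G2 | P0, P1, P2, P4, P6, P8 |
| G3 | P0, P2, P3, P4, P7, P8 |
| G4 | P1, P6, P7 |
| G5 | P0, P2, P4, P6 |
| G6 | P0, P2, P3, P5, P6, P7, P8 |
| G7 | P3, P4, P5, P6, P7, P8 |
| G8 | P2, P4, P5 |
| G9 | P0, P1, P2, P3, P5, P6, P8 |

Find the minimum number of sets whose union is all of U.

2

G7 and G9 cover everything between them: the union {P0, P1, P2, P3, P4, P5, P6, P7, P8} is all of U.
No single set has all 9 items (the largest, G6, has 7), so 2 is optimal.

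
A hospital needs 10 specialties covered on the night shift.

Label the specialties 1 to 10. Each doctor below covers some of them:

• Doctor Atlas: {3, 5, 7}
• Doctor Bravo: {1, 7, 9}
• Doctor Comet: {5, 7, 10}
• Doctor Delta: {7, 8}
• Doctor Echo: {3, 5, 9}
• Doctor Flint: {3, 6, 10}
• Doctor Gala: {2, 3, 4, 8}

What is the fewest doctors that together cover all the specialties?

4

Take {Bravo, Echo, Flint, Gala}. Their union is {1, 2, 3, 4, 5, 6, 7, 8, 9, 10}, which is all 10 specialties.
Only Flint contains 6, so Flint is forced; the remaining 7 specialties need at least 3 more doctors (each remaining doctor adds at most 3) — so at least 4 doctors are needed, and 4 is optimal.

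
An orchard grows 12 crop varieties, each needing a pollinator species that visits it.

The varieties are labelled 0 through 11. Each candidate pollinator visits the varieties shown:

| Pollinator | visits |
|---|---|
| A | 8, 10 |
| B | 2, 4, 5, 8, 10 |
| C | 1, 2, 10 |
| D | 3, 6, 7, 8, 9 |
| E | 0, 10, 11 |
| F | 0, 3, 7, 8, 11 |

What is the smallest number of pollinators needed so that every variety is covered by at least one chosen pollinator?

B and C and D and F together: B ∪ C ∪ D ∪ F = {0, 1, 2, 3, 4, 5, 6, 7, 8, 9, 10, 11} — every variety is covered.
No 3 of the 6 pollinators cover everything (all 20 combinations miss at least one variety), so 4 is optimal.

4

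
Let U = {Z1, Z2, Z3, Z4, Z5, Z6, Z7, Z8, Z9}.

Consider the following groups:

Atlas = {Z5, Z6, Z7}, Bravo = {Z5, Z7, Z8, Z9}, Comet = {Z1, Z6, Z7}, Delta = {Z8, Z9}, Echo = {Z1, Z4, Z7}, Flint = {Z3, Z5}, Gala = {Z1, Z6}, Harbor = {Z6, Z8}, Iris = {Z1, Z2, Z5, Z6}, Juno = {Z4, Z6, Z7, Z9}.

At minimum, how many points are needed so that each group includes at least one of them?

H = {Z1, Z5, Z7, Z8} meets every group (each contains at least one member of H), and |H| = 4.
No choice of 3 points meets every group, so 4 is the minimum.

4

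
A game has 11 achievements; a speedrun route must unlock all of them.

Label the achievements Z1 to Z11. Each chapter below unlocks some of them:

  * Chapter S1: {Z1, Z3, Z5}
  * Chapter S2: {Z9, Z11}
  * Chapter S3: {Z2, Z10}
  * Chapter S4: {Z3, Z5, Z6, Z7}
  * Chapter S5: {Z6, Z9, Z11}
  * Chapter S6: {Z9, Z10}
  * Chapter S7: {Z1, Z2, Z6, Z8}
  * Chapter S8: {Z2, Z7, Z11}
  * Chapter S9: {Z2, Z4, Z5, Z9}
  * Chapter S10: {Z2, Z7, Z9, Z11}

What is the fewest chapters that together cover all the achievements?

S1 and S6 and S7 and S8 and S9 together: S1 ∪ S6 ∪ S7 ∪ S8 ∪ S9 = {Z1, Z2, Z3, Z4, Z5, Z6, Z7, Z8, Z9, Z10, Z11} — every achievement is covered.
No 4 of the 10 chapters cover everything (all 210 combinations miss at least one achievement), so 5 is optimal.

5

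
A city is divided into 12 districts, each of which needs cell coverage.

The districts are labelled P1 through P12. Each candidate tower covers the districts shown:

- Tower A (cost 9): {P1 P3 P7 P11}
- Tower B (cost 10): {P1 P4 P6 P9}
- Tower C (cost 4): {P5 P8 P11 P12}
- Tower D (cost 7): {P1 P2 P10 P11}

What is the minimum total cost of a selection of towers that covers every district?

A, B, C, D together cover every district (A ∪ B ∪ C ∪ D = {P1, P2, P3, P4, P5, P6, P7, P8, P9, P10, P11, P12}); total cost 9 + 10 + 4 + 7 = 30.
No covering selection has total cost below 30.

30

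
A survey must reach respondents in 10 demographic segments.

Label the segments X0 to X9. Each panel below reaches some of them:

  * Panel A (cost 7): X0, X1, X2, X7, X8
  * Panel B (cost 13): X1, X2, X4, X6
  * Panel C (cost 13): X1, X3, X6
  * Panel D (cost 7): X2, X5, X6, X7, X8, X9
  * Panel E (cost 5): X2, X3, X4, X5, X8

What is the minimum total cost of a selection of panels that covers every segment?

A, D, E together cover every segment (A ∪ D ∪ E = {X0, X1, X2, X3, X4, X5, X6, X7, X8, X9}); total cost 7 + 7 + 5 = 19.
No covering selection has total cost below 19.

19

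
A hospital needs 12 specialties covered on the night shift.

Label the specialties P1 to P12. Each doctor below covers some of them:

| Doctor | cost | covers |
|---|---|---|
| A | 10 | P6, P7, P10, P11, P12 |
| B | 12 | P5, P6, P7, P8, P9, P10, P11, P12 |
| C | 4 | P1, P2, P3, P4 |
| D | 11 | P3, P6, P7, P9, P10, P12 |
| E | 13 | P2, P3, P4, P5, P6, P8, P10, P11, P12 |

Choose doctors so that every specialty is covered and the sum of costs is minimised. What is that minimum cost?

B, C together cover every specialty (B ∪ C = {P1, P2, P3, P4, P5, P6, P7, P8, P9, P10, P11, P12}); total cost 12 + 4 = 16.
No covering selection has total cost below 16.

16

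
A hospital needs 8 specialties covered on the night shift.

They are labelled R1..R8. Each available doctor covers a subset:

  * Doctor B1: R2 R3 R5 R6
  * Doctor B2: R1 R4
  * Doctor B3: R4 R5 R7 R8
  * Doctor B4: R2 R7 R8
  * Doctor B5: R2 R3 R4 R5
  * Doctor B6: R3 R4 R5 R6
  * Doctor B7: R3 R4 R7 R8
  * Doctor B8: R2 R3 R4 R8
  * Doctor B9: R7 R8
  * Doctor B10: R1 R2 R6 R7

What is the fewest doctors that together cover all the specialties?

3

Take {B5, B9, B10}. Their union is {R1, R2, R3, R4, R5, R6, R7, R8}, which is all 8 specialties.
No 2 of the 10 doctors cover everything (all 45 combinations miss at least one specialty), so 3 is optimal.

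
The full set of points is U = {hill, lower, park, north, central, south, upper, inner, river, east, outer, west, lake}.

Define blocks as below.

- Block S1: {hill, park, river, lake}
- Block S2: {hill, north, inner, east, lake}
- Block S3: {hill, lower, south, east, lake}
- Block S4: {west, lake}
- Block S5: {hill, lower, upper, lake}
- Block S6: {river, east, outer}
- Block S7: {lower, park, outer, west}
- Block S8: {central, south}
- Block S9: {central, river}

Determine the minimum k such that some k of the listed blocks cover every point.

S2 and S5 and S7 and S8 and S9 together: S2 ∪ S5 ∪ S7 ∪ S8 ∪ S9 = {hill, lower, park, north, central, south, upper, inner, river, east, outer, west, lake} — every point is covered.
No 4 of the 9 blocks cover everything (all 126 combinations miss at least one point), so 5 is optimal.

5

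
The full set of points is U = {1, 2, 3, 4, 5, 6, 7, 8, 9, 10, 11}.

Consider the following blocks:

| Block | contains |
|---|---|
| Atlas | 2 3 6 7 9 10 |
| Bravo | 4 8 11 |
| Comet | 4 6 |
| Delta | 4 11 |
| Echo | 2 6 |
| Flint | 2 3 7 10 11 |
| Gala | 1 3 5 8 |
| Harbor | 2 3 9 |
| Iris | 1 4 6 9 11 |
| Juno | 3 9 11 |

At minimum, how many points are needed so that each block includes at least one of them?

3

H = {3, 6, 11} meets every block (each contains at least one member of H), and |H| = 3.
The blocks Delta, Echo, Gala are pairwise disjoint, so any hitting set needs a separate point for each — at least 3. Hence 3 is optimal.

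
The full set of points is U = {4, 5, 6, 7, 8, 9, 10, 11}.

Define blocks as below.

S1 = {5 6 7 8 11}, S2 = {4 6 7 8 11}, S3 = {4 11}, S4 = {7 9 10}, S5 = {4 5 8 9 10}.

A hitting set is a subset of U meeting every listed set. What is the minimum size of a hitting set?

2

Take H = {4, 7}. Each listed block contains at least one of these, so H is a hitting set of size 2.
The blocks S3, S4 are pairwise disjoint, so any hitting set needs a separate point for each — at least 2. Hence 2 is optimal.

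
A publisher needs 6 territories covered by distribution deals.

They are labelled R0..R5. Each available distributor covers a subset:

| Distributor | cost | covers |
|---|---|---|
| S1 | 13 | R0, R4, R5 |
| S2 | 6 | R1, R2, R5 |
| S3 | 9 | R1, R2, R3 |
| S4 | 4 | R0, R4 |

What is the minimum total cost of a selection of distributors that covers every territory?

S2, S3, S4 together cover every territory (S2 ∪ S3 ∪ S4 = {R0, R1, R2, R3, R4, R5}); total cost 6 + 9 + 4 = 19.
No covering selection has total cost below 19.

19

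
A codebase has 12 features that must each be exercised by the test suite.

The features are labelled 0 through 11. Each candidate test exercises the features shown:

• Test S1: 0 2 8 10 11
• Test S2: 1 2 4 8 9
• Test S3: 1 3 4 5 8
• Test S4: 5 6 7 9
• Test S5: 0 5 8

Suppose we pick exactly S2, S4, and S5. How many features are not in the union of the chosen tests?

Union of S2, S4, S5 = {0, 1, 2, 4, 5, 6, 7, 8, 9}.
Not covered: 3, 10, 11 — 3 features.

3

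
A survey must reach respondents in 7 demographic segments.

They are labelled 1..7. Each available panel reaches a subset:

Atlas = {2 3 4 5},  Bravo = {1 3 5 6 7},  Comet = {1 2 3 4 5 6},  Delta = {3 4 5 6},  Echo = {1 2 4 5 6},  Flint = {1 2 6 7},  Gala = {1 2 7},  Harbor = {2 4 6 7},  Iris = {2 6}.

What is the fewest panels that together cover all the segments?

2

Take {Atlas, Bravo}. Their union is {1, 2, 3, 4, 5, 6, 7}, which is all 7 segments.
No single panel has all 7 segments (the largest, Comet, has 6), so 2 is optimal.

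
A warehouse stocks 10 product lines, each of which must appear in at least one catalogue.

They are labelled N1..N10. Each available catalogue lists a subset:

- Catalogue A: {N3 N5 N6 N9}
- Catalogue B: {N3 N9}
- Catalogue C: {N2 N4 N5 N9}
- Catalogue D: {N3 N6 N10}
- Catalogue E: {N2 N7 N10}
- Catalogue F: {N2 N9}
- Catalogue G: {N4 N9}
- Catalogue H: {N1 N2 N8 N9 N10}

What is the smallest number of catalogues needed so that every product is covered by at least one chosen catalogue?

A and C and E and H together: A ∪ C ∪ E ∪ H = {N1, N2, N3, N4, N5, N6, N7, N8, N9, N10} — every product is covered.
No 3 of the 8 catalogues cover everything (all 56 combinations miss at least one product), so 4 is optimal.

4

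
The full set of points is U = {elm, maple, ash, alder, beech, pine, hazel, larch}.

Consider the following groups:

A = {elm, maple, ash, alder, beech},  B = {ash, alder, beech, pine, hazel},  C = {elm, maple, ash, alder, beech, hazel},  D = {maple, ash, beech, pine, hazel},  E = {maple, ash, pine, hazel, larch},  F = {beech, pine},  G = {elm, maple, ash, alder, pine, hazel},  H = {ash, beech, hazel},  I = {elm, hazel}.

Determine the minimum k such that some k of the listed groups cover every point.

2

A and E together: A ∪ E = {elm, maple, ash, alder, beech, pine, hazel, larch} — every point is covered.
No single group has all 8 points (the largest, C, has 6), so 2 is optimal.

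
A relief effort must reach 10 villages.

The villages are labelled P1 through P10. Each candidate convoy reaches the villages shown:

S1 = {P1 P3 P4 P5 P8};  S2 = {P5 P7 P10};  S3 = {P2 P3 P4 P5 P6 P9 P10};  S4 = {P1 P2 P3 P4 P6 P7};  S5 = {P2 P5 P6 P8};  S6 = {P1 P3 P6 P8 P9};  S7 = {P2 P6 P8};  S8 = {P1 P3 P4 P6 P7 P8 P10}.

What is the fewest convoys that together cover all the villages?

Take {S3, S8}. Their union is {P1, P2, P3, P4, P5, P6, P7, P8, P9, P10}, which is all 10 villages.
No single convoy has all 10 villages (the largest, S3, has 7), so 2 is optimal.

2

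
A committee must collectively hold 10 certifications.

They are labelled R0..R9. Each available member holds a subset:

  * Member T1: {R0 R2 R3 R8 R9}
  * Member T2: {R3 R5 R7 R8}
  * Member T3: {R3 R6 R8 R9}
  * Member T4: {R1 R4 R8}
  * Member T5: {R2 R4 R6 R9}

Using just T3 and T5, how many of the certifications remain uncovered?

Union of T3, T5 = {R2, R3, R4, R6, R8, R9}.
Not covered: R0, R1, R5, R7 — 4 certifications.

4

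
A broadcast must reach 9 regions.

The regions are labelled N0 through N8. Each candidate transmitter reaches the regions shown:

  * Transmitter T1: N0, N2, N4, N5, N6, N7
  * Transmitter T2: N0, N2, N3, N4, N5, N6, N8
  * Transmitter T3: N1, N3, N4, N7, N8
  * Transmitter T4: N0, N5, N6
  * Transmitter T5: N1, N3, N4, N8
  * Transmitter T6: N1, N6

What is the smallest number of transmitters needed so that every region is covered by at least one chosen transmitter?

Take {T2, T3}. Their union is {N0, N1, N2, N3, N4, N5, N6, N7, N8}, which is all 9 regions.
No single transmitter has all 9 regions (the largest, T2, has 7), so 2 is optimal.

2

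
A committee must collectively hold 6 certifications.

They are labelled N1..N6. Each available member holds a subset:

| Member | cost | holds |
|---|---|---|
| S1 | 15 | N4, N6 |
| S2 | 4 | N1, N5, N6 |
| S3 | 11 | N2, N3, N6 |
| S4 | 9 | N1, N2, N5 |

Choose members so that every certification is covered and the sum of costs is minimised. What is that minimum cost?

30

S1, S2, S3 together cover every certification (S1 ∪ S2 ∪ S3 = {N1, N2, N3, N4, N5, N6}); total cost 15 + 4 + 11 = 30.
No covering selection has total cost below 30.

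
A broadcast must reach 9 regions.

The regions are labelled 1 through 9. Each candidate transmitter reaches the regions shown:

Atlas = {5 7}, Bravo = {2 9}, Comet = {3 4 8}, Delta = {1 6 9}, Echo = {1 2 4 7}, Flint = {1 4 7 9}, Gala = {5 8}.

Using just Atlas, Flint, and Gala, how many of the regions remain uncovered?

Union of Atlas, Flint, Gala = {1, 4, 5, 7, 8, 9}.
Not covered: 2, 3, 6 — 3 regions.

3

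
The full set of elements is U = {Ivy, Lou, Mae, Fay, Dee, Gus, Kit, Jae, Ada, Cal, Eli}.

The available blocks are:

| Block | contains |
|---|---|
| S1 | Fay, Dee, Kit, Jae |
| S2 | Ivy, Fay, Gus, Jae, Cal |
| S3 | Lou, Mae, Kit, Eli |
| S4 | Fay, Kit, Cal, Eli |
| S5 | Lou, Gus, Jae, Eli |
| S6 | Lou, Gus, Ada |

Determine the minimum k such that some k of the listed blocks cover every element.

Take {S1, S2, S3, S6}. Their union is {Ivy, Lou, Mae, Fay, Dee, Gus, Kit, Jae, Ada, Cal, Eli}, which is all 11 elements.
Only S1 contains Dee, so S1 is forced; the remaining 7 elements need at least 3 more blocks (each remaining block adds at most 3) — so at least 4 blocks are needed, and 4 is optimal.

4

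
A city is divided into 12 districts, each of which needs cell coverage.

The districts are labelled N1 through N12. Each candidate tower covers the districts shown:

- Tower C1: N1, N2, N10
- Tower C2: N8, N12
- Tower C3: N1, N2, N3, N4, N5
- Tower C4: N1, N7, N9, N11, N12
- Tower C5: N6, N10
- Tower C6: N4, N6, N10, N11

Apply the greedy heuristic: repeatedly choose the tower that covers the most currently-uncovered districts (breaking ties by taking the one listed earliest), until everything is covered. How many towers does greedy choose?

Greedy: pick C3 (covers 5 new) → pick C4 (covers 4 new) → pick C5 (covers 2 new) → pick C2 (covers 1 new). Total picks: 4.

4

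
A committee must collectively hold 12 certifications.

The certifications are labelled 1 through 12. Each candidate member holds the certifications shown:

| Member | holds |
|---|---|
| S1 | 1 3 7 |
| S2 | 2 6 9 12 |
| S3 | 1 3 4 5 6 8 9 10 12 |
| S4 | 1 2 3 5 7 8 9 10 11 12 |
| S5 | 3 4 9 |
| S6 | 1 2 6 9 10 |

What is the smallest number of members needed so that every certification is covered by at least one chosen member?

S3 and S4 together: S3 ∪ S4 = {1, 2, 3, 4, 5, 6, 7, 8, 9, 10, 11, 12} — every certification is covered.
No single member has all 12 certifications (the largest, S4, has 10), so 2 is optimal.

2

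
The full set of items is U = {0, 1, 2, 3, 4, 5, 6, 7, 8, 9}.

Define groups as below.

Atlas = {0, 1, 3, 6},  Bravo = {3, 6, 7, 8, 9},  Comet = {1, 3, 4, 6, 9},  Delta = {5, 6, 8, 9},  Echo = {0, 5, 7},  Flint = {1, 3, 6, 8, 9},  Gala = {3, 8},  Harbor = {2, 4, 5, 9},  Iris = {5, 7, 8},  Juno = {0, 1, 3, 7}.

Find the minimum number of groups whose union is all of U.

Echo and Flint and Harbor together: Echo ∪ Flint ∪ Harbor = {0, 1, 2, 3, 4, 5, 6, 7, 8, 9} — every item is covered.
Only Harbor contains 2, so Harbor is forced; the remaining 6 items need at least 2 more groups (each remaining group adds at most 4) — so at least 3 groups are needed, and 3 is optimal.

3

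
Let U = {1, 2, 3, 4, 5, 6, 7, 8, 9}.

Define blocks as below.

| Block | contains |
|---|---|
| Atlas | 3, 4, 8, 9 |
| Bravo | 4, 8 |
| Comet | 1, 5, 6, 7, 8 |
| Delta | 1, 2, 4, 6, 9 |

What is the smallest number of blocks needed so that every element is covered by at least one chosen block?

3

Atlas and Comet and Delta together: Atlas ∪ Comet ∪ Delta = {1, 2, 3, 4, 5, 6, 7, 8, 9} — every element is covered.
Only Delta contains 2, so Delta is forced; the remaining 4 elements need at least 2 more blocks (each remaining block adds at most 3) — so at least 3 blocks are needed, and 3 is optimal.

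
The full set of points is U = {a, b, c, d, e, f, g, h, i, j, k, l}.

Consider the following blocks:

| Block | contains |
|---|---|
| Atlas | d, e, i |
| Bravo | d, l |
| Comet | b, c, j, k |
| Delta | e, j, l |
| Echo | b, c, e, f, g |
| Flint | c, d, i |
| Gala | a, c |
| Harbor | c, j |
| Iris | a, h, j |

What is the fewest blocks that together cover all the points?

Atlas and Bravo and Comet and Echo and Iris together: Atlas ∪ Bravo ∪ Comet ∪ Echo ∪ Iris = {a, b, c, d, e, f, g, h, i, j, k, l} — every point is covered.
No 4 of the 9 blocks cover everything (all 126 combinations miss at least one point), so 5 is optimal.

5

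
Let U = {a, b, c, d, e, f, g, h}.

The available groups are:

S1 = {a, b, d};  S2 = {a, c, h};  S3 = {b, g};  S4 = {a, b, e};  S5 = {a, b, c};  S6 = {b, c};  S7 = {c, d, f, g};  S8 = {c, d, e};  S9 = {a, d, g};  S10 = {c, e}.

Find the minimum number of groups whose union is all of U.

S2 and S4 and S7 together: S2 ∪ S4 ∪ S7 = {a, b, c, d, e, f, g, h} — every item is covered.
Only S7 contains f, so S7 is forced; the remaining 4 items need at least 2 more groups (each remaining group adds at most 3) — so at least 3 groups are needed, and 3 is optimal.

3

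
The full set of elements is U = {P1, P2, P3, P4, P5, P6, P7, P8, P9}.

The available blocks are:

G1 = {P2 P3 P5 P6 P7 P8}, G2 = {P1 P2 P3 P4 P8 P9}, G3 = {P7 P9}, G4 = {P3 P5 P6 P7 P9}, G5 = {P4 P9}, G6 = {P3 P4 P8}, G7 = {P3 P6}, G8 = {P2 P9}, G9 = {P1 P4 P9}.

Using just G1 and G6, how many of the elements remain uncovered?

Union of G1, G6 = {P2, P3, P4, P5, P6, P7, P8}.
Not covered: P1, P9 — 2 elements.

2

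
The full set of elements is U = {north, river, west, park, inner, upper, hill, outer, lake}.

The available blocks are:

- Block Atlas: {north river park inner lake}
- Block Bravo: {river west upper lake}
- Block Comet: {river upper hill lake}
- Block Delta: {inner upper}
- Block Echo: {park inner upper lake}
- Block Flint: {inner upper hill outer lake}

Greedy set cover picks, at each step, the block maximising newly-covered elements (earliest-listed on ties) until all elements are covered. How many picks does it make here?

3

Greedy: pick Atlas (covers 5 new) → pick Flint (covers 3 new) → pick Bravo (covers 1 new). Total picks: 3.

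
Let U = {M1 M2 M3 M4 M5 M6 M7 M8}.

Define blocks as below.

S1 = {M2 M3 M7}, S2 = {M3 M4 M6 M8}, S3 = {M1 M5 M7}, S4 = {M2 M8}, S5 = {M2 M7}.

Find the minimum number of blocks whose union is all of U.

S1 and S2 and S3 together: S1 ∪ S2 ∪ S3 = {M1, M2, M3, M4, M5, M6, M7, M8} — every item is covered.
Only S3 contains M1, so S3 is forced; the remaining 5 items need at least 2 more blocks (each remaining block adds at most 4) — so at least 3 blocks are needed, and 3 is optimal.

3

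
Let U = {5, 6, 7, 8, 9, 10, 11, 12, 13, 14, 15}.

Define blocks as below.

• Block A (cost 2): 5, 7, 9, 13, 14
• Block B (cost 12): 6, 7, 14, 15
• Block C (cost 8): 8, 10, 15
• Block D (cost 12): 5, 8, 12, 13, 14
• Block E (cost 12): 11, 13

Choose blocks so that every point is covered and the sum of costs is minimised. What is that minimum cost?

A, B, C, D, E together cover every point (A ∪ B ∪ C ∪ D ∪ E = {5, 6, 7, 8, 9, 10, 11, 12, 13, 14, 15}); total cost 2 + 12 + 8 + 12 + 12 = 46.
No covering selection has total cost below 46.

46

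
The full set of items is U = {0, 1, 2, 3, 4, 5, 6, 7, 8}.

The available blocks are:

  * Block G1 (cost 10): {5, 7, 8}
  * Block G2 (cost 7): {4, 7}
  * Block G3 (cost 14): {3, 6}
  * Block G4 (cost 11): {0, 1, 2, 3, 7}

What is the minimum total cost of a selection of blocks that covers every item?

42

G1, G2, G3, G4 together cover every item (G1 ∪ G2 ∪ G3 ∪ G4 = {0, 1, 2, 3, 4, 5, 6, 7, 8}); total cost 10 + 7 + 14 + 11 = 42.
No covering selection has total cost below 42.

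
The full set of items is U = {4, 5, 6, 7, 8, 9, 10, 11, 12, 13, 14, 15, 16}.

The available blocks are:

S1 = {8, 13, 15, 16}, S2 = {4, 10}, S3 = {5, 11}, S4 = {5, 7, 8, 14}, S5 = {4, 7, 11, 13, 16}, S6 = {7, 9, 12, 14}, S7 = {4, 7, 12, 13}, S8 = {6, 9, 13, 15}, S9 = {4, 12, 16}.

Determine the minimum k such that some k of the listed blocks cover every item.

5

S2, S3, S4, S8, and S9 cover everything between them: the union {4, 5, 6, 7, 8, 9, 10, 11, 12, 13, 14, 15, 16} is all of U.
No 4 of the 9 blocks cover everything (all 126 combinations miss at least one item), so 5 is optimal.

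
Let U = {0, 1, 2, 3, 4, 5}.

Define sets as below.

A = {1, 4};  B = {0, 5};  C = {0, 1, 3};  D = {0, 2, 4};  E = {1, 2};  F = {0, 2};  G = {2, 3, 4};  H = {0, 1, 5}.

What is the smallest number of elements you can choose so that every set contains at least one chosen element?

The 3 elements {0, 1, 4} hit every set.
No choice of 2 elements meets every set, so 3 is the minimum.

3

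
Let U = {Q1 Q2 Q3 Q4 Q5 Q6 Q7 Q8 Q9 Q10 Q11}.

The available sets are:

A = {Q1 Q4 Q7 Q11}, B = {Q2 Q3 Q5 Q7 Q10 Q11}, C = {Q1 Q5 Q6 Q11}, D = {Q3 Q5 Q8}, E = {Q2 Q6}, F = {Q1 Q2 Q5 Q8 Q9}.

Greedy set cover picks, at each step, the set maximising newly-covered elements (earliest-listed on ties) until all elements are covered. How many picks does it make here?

Greedy: pick B (covers 6 new) → pick F (covers 3 new) → pick A (covers 1 new) → pick C (covers 1 new). Total picks: 4.

4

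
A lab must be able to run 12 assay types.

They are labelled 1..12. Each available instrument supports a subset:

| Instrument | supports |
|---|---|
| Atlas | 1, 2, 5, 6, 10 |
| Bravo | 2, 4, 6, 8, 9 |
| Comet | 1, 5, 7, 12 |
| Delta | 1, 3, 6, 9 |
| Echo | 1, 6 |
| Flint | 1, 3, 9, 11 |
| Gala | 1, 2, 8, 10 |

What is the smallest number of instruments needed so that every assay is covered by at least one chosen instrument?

Take {Bravo, Comet, Flint, Gala}. Their union is {1, 2, 3, 4, 5, 6, 7, 8, 9, 10, 11, 12}, which is all 12 assays.
No 3 of the 7 instruments cover everything (all 35 combinations miss at least one assay), so 4 is optimal.

4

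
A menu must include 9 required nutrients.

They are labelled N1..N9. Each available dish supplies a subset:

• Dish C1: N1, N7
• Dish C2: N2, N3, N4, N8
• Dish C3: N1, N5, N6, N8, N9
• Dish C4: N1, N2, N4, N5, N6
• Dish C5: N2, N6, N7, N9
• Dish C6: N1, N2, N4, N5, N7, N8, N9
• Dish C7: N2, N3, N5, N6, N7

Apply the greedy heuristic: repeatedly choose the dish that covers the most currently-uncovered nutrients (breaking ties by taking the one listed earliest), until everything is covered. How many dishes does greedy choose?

2

Greedy: pick C6 (covers 7 new) → pick C7 (covers 2 new). Total picks: 2.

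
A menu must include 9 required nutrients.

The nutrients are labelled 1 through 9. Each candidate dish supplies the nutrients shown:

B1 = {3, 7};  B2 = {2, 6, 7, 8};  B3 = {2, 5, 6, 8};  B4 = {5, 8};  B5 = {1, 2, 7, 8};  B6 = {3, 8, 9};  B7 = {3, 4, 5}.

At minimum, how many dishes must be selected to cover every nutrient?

4

Take {B2, B5, B6, B7}. Their union is {1, 2, 3, 4, 5, 6, 7, 8, 9}, which is all 9 nutrients.
No 3 of the 7 dishes cover everything (all 35 combinations miss at least one nutrient), so 4 is optimal.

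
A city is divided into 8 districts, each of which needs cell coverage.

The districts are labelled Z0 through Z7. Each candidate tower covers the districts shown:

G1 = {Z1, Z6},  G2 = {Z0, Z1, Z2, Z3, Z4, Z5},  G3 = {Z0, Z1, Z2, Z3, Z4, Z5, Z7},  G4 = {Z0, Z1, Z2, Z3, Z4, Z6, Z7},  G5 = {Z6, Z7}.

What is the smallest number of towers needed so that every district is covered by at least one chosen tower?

G3 and G5 together: G3 ∪ G5 = {Z0, Z1, Z2, Z3, Z4, Z5, Z6, Z7} — every district is covered.
No single tower has all 8 districts (the largest, G3, has 7), so 2 is optimal.

2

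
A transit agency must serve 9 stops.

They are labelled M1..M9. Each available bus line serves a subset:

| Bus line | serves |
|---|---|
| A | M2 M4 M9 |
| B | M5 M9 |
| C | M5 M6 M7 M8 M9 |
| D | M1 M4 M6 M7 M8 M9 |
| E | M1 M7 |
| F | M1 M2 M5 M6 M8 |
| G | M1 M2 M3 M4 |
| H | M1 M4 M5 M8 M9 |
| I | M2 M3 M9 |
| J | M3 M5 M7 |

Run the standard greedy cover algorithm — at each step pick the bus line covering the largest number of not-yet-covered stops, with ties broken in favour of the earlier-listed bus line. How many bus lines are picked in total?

Greedy: pick D (covers 6 new) → pick F (covers 2 new) → pick G (covers 1 new). Total picks: 3.
(The true minimum cover uses only 2 bus lines, so greedy is not optimal here.)

3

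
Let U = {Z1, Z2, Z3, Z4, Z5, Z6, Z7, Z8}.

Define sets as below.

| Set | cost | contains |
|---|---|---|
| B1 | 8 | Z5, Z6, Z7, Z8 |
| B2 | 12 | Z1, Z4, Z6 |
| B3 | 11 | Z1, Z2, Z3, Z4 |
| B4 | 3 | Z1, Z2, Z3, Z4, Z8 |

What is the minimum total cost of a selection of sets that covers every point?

11

B1, B4 together cover every point (B1 ∪ B4 = {Z1, Z2, Z3, Z4, Z5, Z6, Z7, Z8}); total cost 8 + 3 = 11.
No covering selection has total cost below 11.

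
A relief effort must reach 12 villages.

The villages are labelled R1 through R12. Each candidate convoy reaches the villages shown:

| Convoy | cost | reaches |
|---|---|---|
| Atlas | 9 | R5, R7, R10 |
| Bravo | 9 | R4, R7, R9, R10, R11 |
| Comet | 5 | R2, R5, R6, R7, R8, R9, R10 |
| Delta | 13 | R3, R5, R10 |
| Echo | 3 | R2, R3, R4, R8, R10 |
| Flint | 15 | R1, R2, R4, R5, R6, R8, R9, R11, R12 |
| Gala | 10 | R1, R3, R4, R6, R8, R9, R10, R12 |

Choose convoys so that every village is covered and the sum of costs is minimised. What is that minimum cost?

23

Comet, Echo, Flint together cover every village (Comet ∪ Echo ∪ Flint = {R1, R2, R3, R4, R5, R6, R7, R8, R9, R10, R11, R12}); total cost 5 + 3 + 15 = 23.
No covering selection has total cost below 23.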